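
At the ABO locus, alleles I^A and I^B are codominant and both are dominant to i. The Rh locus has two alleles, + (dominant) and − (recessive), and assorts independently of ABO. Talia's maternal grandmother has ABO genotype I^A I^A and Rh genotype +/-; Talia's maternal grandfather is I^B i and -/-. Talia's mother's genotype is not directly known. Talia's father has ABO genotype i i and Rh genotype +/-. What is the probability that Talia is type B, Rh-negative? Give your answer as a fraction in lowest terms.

3/32

Talia's mother's ABO genotype from I^A I^A × I^B i: 1/2 I^A I^B, 1/2 I^A i.
Crossing each possibility with the father i i and summing P(type B): 1/2·1/2 + 1/2·0 = 1/4.
Similarly for Rh via the mother's Rh distribution: P(Rh-) = 3/8.
Independent loci: 1/4 × 3/8 = 3/32.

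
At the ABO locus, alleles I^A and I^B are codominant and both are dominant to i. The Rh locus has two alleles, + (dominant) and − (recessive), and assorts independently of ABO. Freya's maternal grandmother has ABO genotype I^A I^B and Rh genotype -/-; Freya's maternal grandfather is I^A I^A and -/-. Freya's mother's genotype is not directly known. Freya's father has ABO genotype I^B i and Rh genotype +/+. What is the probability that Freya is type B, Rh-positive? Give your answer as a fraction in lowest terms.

Freya's mother's ABO genotype from I^A I^B × I^A I^A: 1/2 I^A I^A, 1/2 I^A I^B.
Crossing each possibility with the father I^B i and summing P(type B): 1/2·0 + 1/2·1/2 = 1/4.
Similarly for Rh via the mother's Rh distribution: P(Rh+) = 1.
Independent loci: 1/4 × 1 = 1/4.

1/4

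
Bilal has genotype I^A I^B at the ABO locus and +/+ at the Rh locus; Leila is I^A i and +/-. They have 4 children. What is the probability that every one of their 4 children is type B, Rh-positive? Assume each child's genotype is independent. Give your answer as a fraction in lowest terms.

ABO cross I^A I^B × I^A i → 1/2 A, 1/4 B, 1/4 AB.
Rh cross +/+ × +/- → 1 Rh+; so P(type B, Rh-positive) = 1/4 × 1 = 1/4 per child.
All 4 independent: (1/4)^4 = 1/256.

1/256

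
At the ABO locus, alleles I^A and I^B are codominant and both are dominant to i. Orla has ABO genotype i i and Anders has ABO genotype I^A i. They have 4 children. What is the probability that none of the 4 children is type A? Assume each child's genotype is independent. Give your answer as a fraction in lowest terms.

1/16

ABO cross i i × I^A i → 1/2 O, 1/2 A.
So P(type A) = 1/2 per child.
P(not type A) = 1/2 for one child; (1/2)^4 = 1/16.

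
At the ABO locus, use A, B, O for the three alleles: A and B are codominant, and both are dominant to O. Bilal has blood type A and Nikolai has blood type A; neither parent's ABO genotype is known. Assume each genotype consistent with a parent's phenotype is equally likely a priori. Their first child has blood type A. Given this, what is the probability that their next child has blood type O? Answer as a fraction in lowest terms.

1/20

Possible genotypes: Bilal ∈ {AA, AO}; Nikolai ∈ {AA, AO}.
Weight each parental genotype pair by prior × P(type-A child):
  AA × AA: posterior weight 4/15; P(next child type O) = 0.
  AA × AO: posterior weight 4/15; P(next child type O) = 0.
  AO × AA: posterior weight 4/15; P(next child type O) = 0.
  AO × AO: posterior weight 1/5; P(next child type O) = 1/4.
Weighted sum = 1/20.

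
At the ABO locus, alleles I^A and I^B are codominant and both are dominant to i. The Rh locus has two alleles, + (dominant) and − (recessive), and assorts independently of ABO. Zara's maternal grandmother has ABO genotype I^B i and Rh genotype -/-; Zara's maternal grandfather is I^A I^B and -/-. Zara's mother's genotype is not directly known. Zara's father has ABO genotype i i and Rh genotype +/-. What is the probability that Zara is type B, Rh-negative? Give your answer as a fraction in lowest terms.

1/4

Zara's mother's ABO genotype from I^B i × I^A I^B: 1/4 I^A I^B, 1/4 I^A i, 1/4 I^B I^B, 1/4 I^B i.
Crossing each possibility with the father i i and summing P(type B): 1/4·1/2 + 1/4·0 + 1/4·1 + 1/4·1/2 = 1/2.
Similarly for Rh via the mother's Rh distribution: P(Rh-) = 1/2.
Independent loci: 1/2 × 1/2 = 1/4.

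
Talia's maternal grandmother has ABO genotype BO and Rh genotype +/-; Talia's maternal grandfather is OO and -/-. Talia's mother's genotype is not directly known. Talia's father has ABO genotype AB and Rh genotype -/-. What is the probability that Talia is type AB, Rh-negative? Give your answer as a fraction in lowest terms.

Talia's mother's ABO genotype from BO × OO: 1/2 BO, 1/2 OO.
Crossing each possibility with the father AB and summing P(type AB): 1/2·1/4 + 1/2·0 = 1/8.
Similarly for Rh via the mother's Rh distribution: P(Rh-) = 3/4.
Independent loci: 1/8 × 3/4 = 3/32.

3/32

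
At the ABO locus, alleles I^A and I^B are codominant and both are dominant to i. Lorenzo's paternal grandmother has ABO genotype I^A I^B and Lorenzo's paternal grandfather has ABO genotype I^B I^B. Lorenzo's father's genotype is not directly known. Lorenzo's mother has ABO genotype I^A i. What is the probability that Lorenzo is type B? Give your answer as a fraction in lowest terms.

Lorenzo's father's ABO genotype from I^A I^B × I^B I^B: 1/2 I^A I^B, 1/2 I^B I^B.
Crossing each possibility with the mother I^A i and summing P(type B): 1/2·1/4 + 1/2·1/2 = 3/8.

3/8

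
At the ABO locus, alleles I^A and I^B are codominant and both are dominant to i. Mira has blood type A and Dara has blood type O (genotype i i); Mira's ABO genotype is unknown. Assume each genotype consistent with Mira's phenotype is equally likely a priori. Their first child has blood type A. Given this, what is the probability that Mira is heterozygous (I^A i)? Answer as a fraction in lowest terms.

Possible genotypes: Mira ∈ {I^A I^A, I^A i}; Dara ∈ {i i}.
Weight each parental genotype pair by prior × P(type-A child):
  I^A I^A × i i: posterior weight 2/3.
  I^A i × i i: posterior weight 1/3.
Sum the posterior weight over pairs where Mira is I^A i: 1/3.

1/3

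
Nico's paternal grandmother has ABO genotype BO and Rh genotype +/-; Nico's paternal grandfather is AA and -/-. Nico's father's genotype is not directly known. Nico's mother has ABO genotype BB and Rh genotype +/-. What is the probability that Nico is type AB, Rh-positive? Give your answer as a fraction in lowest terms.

5/16

Nico's father's ABO genotype from BO × AA: 1/2 AB, 1/2 AO.
Crossing each possibility with the mother BB and summing P(type AB): 1/2·1/2 + 1/2·1/2 = 1/2.
Similarly for Rh via the father's Rh distribution: P(Rh+) = 5/8.
Independent loci: 1/2 × 5/8 = 5/16.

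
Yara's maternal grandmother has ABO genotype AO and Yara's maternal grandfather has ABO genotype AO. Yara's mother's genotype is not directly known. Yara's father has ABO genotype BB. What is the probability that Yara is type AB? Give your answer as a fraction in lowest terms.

Yara's mother's ABO genotype from AO × AO: 1/4 AA, 1/2 AO, 1/4 OO.
Crossing each possibility with the father BB and summing P(type AB): 1/4·1 + 1/2·1/2 + 1/4·0 = 1/2.

1/2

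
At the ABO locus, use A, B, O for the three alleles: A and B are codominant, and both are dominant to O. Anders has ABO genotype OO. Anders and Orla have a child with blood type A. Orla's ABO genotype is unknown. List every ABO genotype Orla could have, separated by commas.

For each candidate genotype of Orla, check whether crossing it with OO can produce every observed child phenotype.
  AA → possible child types {A} ✓
  AB → possible child types {A, B} ✓
  AO → possible child types {O, A} ✓
  BB → possible child types {B} ✗
  BO → possible child types {O, B} ✗
  OO → possible child types {O} ✗

AA, AB, AO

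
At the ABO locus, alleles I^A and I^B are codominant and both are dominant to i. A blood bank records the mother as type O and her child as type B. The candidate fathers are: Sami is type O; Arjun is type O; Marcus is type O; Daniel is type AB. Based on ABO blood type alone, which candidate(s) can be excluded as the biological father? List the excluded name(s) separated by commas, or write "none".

A candidate is excluded only if no genotype consistent with his phenotype could produce a type B child with a type O mother.
Sami (type O): no genotype consistent with that phenotype can produce a type-B child with a type-O mother.
Arjun (type O): no genotype consistent with that phenotype can produce a type-B child with a type-O mother.
Marcus (type O): no genotype consistent with that phenotype can produce a type-B child with a type-O mother.

Sami, Arjun, Marcus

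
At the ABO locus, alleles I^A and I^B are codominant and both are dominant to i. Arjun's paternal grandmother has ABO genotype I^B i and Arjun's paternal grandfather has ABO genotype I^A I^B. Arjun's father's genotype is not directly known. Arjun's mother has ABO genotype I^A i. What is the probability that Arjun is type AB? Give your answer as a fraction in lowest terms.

Arjun's father's ABO genotype from I^B i × I^A I^B: 1/4 I^A I^B, 1/4 I^A i, 1/4 I^B I^B, 1/4 I^B i.
Crossing each possibility with the mother I^A i and summing P(type AB): 1/4·1/4 + 1/4·0 + 1/4·1/2 + 1/4·1/4 = 1/4.

1/4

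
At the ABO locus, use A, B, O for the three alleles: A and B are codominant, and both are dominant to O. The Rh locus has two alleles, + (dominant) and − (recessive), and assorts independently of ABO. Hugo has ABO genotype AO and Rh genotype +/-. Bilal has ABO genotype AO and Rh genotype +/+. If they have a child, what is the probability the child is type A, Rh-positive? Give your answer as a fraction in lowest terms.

3/4

ABO cross AO × AO → offspring phenotypes: 1/4 O, 3/4 A.
Rh cross +/- × +/+ → 1 Rh+.
Independent loci: P(type A, Rh-positive) = 3/4 × 1 = 3/4.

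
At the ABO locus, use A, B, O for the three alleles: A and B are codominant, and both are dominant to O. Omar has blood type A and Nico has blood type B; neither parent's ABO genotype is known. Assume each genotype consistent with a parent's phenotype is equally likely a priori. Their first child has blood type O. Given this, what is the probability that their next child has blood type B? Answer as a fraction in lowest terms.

Possible genotypes: Omar ∈ {AA, AO}; Nico ∈ {BB, BO}.
Weight each parental genotype pair by prior × P(type-O child):
  AO × BO: posterior weight 1; P(next child type B) = 1/4.
Weighted sum = 1/4.

1/4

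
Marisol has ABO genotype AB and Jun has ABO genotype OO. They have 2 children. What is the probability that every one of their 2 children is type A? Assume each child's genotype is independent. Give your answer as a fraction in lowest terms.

ABO cross AB × OO → 1/2 A, 1/2 B.
So P(type A) = 1/2 per child.
All 2 independent: (1/2)^2 = 1/4.

1/4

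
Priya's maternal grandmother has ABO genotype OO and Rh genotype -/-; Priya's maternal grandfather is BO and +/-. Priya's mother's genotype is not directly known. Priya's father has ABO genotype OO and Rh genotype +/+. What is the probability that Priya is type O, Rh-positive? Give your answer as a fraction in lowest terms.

3/4

Priya's mother's ABO genotype from OO × BO: 1/2 BO, 1/2 OO.
Crossing each possibility with the father OO and summing P(type O): 1/2·1/2 + 1/2·1 = 3/4.
Similarly for Rh via the mother's Rh distribution: P(Rh+) = 1.
Independent loci: 3/4 × 1 = 3/4.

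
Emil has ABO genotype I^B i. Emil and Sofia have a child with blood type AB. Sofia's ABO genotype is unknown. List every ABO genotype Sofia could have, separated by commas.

I^A I^A, I^A I^B, I^A i

For each candidate genotype of Sofia, check whether crossing it with I^B i can produce every observed child phenotype.
  I^A I^A → possible child types {A, AB} ✓
  I^A I^B → possible child types {A, B, AB} ✓
  I^A i → possible child types {O, A, B, AB} ✓
  I^B I^B → possible child types {B} ✗
  I^B i → possible child types {O, B} ✗
  i i → possible child types {O, B} ✗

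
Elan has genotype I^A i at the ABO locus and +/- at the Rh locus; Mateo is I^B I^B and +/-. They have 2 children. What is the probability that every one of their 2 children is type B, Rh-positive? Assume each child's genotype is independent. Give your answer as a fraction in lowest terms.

9/64

ABO cross I^A i × I^B I^B → 1/2 B, 1/2 AB.
Rh cross +/- × +/- → 3/4 Rh+, 1/4 Rh-; so P(type B, Rh-positive) = 1/2 × 3/4 = 3/8 per child.
All 2 independent: (3/8)^2 = 9/64.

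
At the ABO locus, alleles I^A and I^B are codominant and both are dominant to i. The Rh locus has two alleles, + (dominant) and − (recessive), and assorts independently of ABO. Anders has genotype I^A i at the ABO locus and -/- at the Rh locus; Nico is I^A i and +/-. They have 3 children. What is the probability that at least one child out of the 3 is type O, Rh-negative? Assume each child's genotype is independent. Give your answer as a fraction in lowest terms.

ABO cross I^A i × I^A i → 1/4 O, 3/4 A.
Rh cross -/- × +/- → 1/2 Rh+, 1/2 Rh-; so P(type O, Rh-negative) = 1/4 × 1/2 = 1/8 per child.
P(none) = (7/8)^3 = 343/512; P(at least one) = 1 − 343/512 = 169/512.

169/512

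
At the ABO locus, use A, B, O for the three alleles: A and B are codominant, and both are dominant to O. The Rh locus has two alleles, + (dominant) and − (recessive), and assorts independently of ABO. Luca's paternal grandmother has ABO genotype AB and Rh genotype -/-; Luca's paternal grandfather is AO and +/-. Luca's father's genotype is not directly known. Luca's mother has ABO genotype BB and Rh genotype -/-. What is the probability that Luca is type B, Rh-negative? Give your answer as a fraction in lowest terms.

Luca's father's ABO genotype from AB × AO: 1/4 AA, 1/4 AB, 1/4 AO, 1/4 BO.
Crossing each possibility with the mother BB and summing P(type B): 1/4·0 + 1/4·1/2 + 1/4·1/2 + 1/4·1 = 1/2.
Similarly for Rh via the father's Rh distribution: P(Rh-) = 3/4.
Independent loci: 1/2 × 3/4 = 3/8.

3/8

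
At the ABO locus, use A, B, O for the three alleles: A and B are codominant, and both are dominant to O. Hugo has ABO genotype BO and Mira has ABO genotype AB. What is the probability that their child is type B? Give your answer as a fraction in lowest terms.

ABO cross BO × AB → offspring phenotypes: 1/4 A, 1/2 B, 1/4 AB.
So P(type B) = 1/2.

1/2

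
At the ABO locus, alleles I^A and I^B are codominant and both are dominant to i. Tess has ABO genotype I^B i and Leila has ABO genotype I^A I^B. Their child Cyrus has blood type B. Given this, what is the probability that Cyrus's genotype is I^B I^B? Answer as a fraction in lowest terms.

Cross I^B i × I^A I^B → 1/4 I^A I^B, 1/4 I^A i, 1/4 I^B I^B, 1/4 I^B i.
Type-B genotypes among offspring: I^B I^B (1/4), I^B i (1/4); total 1/2.
P(I^B I^B | type B) = (1/4) / (1/2) = 1/2.

1/2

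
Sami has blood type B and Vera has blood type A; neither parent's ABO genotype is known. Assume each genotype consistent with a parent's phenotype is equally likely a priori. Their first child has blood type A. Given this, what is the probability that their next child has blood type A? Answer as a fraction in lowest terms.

5/12

Possible genotypes: Sami ∈ {I^B I^B, I^B i}; Vera ∈ {I^A I^A, I^A i}.
Weight each parental genotype pair by prior × P(type-A child):
  I^B i × I^A I^A: posterior weight 2/3; P(next child type A) = 1/2.
  I^B i × I^A i: posterior weight 1/3; P(next child type A) = 1/4.
Weighted sum = 5/12.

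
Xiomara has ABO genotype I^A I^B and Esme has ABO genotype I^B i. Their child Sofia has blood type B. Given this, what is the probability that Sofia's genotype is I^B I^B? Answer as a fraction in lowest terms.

1/2

Cross I^A I^B × I^B i → 1/4 I^A I^B, 1/4 I^A i, 1/4 I^B I^B, 1/4 I^B i.
Type-B genotypes among offspring: I^B I^B (1/4), I^B i (1/4); total 1/2.
P(I^B I^B | type B) = (1/4) / (1/2) = 1/2.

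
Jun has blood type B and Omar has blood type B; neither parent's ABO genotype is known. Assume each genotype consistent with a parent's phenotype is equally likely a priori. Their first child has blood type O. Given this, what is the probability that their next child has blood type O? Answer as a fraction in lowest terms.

Possible genotypes: Jun ∈ {BB, BO}; Omar ∈ {BB, BO}.
Weight each parental genotype pair by prior × P(type-O child):
  BO × BO: posterior weight 1; P(next child type O) = 1/4.
Weighted sum = 1/4.

1/4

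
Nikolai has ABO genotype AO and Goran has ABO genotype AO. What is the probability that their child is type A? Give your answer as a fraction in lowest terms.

3/4

ABO cross AO × AO → offspring phenotypes: 1/4 O, 3/4 A.
So P(type A) = 3/4.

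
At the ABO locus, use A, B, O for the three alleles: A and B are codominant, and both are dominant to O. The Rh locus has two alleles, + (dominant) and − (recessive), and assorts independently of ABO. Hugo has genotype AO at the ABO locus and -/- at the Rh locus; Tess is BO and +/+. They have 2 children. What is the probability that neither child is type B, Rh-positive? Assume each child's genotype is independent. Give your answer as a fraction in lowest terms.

9/16

ABO cross AO × BO → 1/4 O, 1/4 A, 1/4 B, 1/4 AB.
Rh cross -/- × +/+ → 1 Rh+; so P(type B, Rh-positive) = 1/4 × 1 = 1/4 per child.
P(not type B, Rh-positive) = 3/4 for one child; (3/4)^2 = 9/16.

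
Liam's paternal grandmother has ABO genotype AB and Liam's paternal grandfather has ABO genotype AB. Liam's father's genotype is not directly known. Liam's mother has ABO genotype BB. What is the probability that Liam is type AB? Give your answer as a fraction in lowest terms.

1/2

Liam's father's ABO genotype from AB × AB: 1/4 AA, 1/2 AB, 1/4 BB.
Crossing each possibility with the mother BB and summing P(type AB): 1/4·1 + 1/2·1/2 + 1/4·0 = 1/2.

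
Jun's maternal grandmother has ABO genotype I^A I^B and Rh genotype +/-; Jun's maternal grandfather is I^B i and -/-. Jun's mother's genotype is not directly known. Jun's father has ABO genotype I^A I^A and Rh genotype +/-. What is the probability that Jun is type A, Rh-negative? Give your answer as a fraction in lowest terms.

3/16

Jun's mother's ABO genotype from I^A I^B × I^B i: 1/4 I^A I^B, 1/4 I^A i, 1/4 I^B I^B, 1/4 I^B i.
Crossing each possibility with the father I^A I^A and summing P(type A): 1/4·1/2 + 1/4·1 + 1/4·0 + 1/4·1/2 = 1/2.
Similarly for Rh via the mother's Rh distribution: P(Rh-) = 3/8.
Independent loci: 1/2 × 3/8 = 3/16.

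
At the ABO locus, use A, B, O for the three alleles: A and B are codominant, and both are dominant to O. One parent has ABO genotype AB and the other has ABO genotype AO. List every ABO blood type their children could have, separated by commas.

A, B, AB

Gametes from AB × AO give offspring ABO genotypes AA, AB, AO, BO, i.e. phenotypes A, B, AB.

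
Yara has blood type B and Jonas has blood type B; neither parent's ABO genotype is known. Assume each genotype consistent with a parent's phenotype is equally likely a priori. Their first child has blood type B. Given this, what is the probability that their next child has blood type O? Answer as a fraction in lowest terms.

Possible genotypes: Yara ∈ {BB, BO}; Jonas ∈ {BB, BO}.
Weight each parental genotype pair by prior × P(type-B child):
  BB × BB: posterior weight 4/15; P(next child type O) = 0.
  BB × BO: posterior weight 4/15; P(next child type O) = 0.
  BO × BB: posterior weight 4/15; P(next child type O) = 0.
  BO × BO: posterior weight 1/5; P(next child type O) = 1/4.
Weighted sum = 1/20.

1/20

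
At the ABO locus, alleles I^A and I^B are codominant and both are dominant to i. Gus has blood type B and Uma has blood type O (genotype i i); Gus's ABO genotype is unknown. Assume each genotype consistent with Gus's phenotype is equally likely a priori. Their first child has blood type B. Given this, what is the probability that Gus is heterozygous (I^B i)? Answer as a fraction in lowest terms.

Possible genotypes: Gus ∈ {I^B I^B, I^B i}; Uma ∈ {i i}.
Weight each parental genotype pair by prior × P(type-B child):
  I^B I^B × i i: posterior weight 2/3.
  I^B i × i i: posterior weight 1/3.
Sum the posterior weight over pairs where Gus is I^B i: 1/3.

1/3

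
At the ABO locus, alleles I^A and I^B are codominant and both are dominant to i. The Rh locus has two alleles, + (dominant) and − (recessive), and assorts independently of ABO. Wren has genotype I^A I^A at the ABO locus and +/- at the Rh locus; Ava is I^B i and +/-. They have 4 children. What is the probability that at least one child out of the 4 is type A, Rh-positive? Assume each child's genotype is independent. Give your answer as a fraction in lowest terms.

ABO cross I^A I^A × I^B i → 1/2 A, 1/2 AB.
Rh cross +/- × +/- → 3/4 Rh+, 1/4 Rh-; so P(type A, Rh-positive) = 1/2 × 3/4 = 3/8 per child.
P(none) = (5/8)^4 = 625/4096; P(at least one) = 1 − 625/4096 = 3471/4096.

3471/4096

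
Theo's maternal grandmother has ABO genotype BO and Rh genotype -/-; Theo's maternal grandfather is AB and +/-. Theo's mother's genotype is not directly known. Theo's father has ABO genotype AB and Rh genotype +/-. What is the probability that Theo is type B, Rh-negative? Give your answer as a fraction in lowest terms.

Theo's mother's ABO genotype from BO × AB: 1/4 AB, 1/4 AO, 1/4 BB, 1/4 BO.
Crossing each possibility with the father AB and summing P(type B): 1/4·1/4 + 1/4·1/4 + 1/4·1/2 + 1/4·1/2 = 3/8.
Similarly for Rh via the mother's Rh distribution: P(Rh-) = 3/8.
Independent loci: 3/8 × 3/8 = 9/64.

9/64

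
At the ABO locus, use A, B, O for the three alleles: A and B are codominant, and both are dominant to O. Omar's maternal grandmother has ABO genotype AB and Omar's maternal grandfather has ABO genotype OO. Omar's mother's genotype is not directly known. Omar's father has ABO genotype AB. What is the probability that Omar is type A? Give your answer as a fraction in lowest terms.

Omar's mother's ABO genotype from AB × OO: 1/2 AO, 1/2 BO.
Crossing each possibility with the father AB and summing P(type A): 1/2·1/2 + 1/2·1/4 = 3/8.

3/8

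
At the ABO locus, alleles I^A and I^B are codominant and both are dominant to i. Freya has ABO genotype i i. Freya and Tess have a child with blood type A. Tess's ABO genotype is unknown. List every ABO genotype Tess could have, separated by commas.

I^A I^A, I^A I^B, I^A i

For each candidate genotype of Tess, check whether crossing it with i i can produce every observed child phenotype.
  I^A I^A → possible child types {A} ✓
  I^A I^B → possible child types {A, B} ✓
  I^A i → possible child types {O, A} ✓
  I^B I^B → possible child types {B} ✗
  I^B i → possible child types {O, B} ✗
  i i → possible child types {O} ✗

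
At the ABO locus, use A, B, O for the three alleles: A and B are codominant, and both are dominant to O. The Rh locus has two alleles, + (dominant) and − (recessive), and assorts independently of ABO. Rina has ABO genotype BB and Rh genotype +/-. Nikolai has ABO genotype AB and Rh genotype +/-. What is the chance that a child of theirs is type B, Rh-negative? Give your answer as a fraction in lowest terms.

ABO cross BB × AB → offspring phenotypes: 1/2 B, 1/2 AB.
Rh cross +/- × +/- → 3/4 Rh+, 1/4 Rh-.
Independent loci: P(type B, Rh-negative) = 1/2 × 1/4 = 1/8.

1/8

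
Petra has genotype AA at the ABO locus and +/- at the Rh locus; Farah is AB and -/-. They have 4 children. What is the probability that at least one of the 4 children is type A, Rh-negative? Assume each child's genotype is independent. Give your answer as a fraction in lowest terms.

ABO cross AA × AB → 1/2 A, 1/2 AB.
Rh cross +/- × -/- → 1/2 Rh+, 1/2 Rh-; so P(type A, Rh-negative) = 1/2 × 1/2 = 1/4 per child.
P(none) = (3/4)^4 = 81/256; P(at least one) = 1 − 81/256 = 175/256.

175/256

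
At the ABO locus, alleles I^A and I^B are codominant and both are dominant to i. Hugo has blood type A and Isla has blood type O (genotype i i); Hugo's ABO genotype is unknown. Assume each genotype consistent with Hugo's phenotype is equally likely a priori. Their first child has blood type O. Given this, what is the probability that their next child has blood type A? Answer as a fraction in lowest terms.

1/2

Possible genotypes: Hugo ∈ {I^A I^A, I^A i}; Isla ∈ {i i}.
Weight each parental genotype pair by prior × P(type-O child):
  I^A i × i i: posterior weight 1; P(next child type A) = 1/2.
Weighted sum = 1/2.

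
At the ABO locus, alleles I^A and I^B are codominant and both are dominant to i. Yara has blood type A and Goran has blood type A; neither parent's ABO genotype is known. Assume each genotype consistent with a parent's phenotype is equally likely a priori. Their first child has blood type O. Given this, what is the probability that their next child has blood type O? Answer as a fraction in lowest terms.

1/4

Possible genotypes: Yara ∈ {I^A I^A, I^A i}; Goran ∈ {I^A I^A, I^A i}.
Weight each parental genotype pair by prior × P(type-O child):
  I^A i × I^A i: posterior weight 1; P(next child type O) = 1/4.
Weighted sum = 1/4.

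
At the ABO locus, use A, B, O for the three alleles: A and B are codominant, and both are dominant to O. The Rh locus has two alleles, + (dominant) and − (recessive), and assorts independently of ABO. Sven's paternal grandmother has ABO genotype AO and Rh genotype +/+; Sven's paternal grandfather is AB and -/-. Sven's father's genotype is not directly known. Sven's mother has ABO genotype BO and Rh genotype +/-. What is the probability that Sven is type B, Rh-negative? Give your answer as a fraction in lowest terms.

3/32

Sven's father's ABO genotype from AO × AB: 1/4 AA, 1/4 AB, 1/4 AO, 1/4 BO.
Crossing each possibility with the mother BO and summing P(type B): 1/4·0 + 1/4·1/2 + 1/4·1/4 + 1/4·3/4 = 3/8.
Similarly for Rh via the father's Rh distribution: P(Rh-) = 1/4.
Independent loci: 3/8 × 1/4 = 3/32.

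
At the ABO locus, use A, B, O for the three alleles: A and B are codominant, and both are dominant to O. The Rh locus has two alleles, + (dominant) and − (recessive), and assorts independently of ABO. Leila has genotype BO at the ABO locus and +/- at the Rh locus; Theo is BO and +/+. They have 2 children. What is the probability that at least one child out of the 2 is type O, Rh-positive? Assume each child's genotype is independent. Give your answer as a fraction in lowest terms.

ABO cross BO × BO → 1/4 O, 3/4 B.
Rh cross +/- × +/+ → 1 Rh+; so P(type O, Rh-positive) = 1/4 × 1 = 1/4 per child.
P(none) = (3/4)^2 = 9/16; P(at least one) = 1 − 9/16 = 7/16.

7/16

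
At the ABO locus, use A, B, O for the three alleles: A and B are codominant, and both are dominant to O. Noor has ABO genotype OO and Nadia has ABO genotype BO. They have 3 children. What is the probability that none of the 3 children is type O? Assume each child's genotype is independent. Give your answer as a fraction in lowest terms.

1/8

ABO cross OO × BO → 1/2 O, 1/2 B.
So P(type O) = 1/2 per child.
P(not type O) = 1/2 for one child; (1/2)^3 = 1/8.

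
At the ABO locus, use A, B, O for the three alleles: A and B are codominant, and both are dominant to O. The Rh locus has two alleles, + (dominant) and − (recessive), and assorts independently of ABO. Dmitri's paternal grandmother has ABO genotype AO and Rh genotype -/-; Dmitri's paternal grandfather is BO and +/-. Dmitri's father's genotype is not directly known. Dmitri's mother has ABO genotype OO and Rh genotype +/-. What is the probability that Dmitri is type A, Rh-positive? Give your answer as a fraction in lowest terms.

5/32

Dmitri's father's ABO genotype from AO × BO: 1/4 AB, 1/4 AO, 1/4 BO, 1/4 OO.
Crossing each possibility with the mother OO and summing P(type A): 1/4·1/2 + 1/4·1/2 + 1/4·0 + 1/4·0 = 1/4.
Similarly for Rh via the father's Rh distribution: P(Rh+) = 5/8.
Independent loci: 1/4 × 5/8 = 5/32.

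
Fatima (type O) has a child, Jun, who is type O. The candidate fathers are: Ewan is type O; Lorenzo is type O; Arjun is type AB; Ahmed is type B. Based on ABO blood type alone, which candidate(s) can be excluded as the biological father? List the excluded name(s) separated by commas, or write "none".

A candidate is excluded only if no genotype consistent with his phenotype could produce a type O child with a type O mother.
Arjun (type AB): no genotype consistent with that phenotype can produce a type-O child with a type-O mother.

Arjun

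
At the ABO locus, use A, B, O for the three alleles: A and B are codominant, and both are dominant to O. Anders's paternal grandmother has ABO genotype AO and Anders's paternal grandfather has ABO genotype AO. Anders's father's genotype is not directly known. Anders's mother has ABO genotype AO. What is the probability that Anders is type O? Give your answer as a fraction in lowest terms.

Anders's father's ABO genotype from AO × AO: 1/4 AA, 1/2 AO, 1/4 OO.
Crossing each possibility with the mother AO and summing P(type O): 1/4·0 + 1/2·1/4 + 1/4·1/2 = 1/4.

1/4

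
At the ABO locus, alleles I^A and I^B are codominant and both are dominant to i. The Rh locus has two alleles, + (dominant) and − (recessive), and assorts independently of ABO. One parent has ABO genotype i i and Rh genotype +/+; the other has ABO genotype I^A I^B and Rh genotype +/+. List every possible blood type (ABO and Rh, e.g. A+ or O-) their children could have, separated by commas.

A+, B+

Gametes from i i × I^A I^B give offspring ABO genotypes I^A i, I^B i, i.e. phenotypes A, B.
Rh cross +/+ × +/+ → phenotypes Rh+.
Combining independently: A+, B+.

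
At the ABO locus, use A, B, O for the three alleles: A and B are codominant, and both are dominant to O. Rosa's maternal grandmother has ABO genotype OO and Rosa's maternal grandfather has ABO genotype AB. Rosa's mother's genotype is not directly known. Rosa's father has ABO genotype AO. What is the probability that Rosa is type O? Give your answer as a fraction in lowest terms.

1/4

Rosa's mother's ABO genotype from OO × AB: 1/2 AO, 1/2 BO.
Crossing each possibility with the father AO and summing P(type O): 1/2·1/4 + 1/2·1/4 = 1/4.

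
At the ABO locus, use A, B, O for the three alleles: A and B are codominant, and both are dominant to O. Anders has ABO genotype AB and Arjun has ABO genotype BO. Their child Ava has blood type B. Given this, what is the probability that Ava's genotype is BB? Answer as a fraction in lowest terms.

1/2

Cross AB × BO → 1/4 AB, 1/4 AO, 1/4 BB, 1/4 BO.
Type-B genotypes among offspring: BB (1/4), BO (1/4); total 1/2.
P(BB | type B) = (1/4) / (1/2) = 1/2.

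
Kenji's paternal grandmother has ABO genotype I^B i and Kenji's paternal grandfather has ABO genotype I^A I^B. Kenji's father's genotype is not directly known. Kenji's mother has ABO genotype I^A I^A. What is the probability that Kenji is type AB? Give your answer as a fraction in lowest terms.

Kenji's father's ABO genotype from I^B i × I^A I^B: 1/4 I^A I^B, 1/4 I^A i, 1/4 I^B I^B, 1/4 I^B i.
Crossing each possibility with the mother I^A I^A and summing P(type AB): 1/4·1/2 + 1/4·0 + 1/4·1 + 1/4·1/2 = 1/2.

1/2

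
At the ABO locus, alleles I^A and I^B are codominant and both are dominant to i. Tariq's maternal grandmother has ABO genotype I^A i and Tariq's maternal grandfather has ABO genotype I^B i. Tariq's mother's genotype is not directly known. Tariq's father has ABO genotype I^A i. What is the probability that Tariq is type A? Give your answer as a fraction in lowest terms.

Tariq's mother's ABO genotype from I^A i × I^B i: 1/4 I^A I^B, 1/4 I^A i, 1/4 I^B i, 1/4 i i.
Crossing each possibility with the father I^A i and summing P(type A): 1/4·1/2 + 1/4·3/4 + 1/4·1/4 + 1/4·1/2 = 1/2.

1/2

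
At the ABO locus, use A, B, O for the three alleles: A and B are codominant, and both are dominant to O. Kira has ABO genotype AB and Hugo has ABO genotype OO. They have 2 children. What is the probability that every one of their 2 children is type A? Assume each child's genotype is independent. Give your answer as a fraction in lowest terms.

1/4

ABO cross AB × OO → 1/2 A, 1/2 B.
So P(type A) = 1/2 per child.
All 2 independent: (1/2)^2 = 1/4.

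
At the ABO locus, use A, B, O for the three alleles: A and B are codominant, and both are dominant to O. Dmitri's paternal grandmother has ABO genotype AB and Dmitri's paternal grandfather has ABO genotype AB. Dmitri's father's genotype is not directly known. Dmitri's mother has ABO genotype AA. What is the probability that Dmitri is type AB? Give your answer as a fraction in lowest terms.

1/2

Dmitri's father's ABO genotype from AB × AB: 1/4 AA, 1/2 AB, 1/4 BB.
Crossing each possibility with the mother AA and summing P(type AB): 1/4·0 + 1/2·1/2 + 1/4·1 = 1/2.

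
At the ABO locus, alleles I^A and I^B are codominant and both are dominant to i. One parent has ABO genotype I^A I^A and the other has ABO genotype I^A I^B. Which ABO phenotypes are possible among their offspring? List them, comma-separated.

A, AB

Gametes from I^A I^A × I^A I^B give offspring ABO genotypes I^A I^A, I^A I^B, i.e. phenotypes A, AB.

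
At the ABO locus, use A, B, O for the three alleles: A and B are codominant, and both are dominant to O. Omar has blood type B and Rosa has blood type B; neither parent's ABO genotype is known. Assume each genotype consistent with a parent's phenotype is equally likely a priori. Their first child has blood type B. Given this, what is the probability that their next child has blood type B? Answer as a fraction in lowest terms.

19/20

Possible genotypes: Omar ∈ {BB, BO}; Rosa ∈ {BB, BO}.
Weight each parental genotype pair by prior × P(type-B child):
  BB × BB: posterior weight 4/15; P(next child type B) = 1.
  BB × BO: posterior weight 4/15; P(next child type B) = 1.
  BO × BB: posterior weight 4/15; P(next child type B) = 1.
  BO × BO: posterior weight 1/5; P(next child type B) = 3/4.
Weighted sum = 19/20.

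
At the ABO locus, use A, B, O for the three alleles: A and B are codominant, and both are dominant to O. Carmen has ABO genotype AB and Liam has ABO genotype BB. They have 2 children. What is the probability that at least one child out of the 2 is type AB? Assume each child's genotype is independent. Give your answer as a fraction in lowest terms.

3/4

ABO cross AB × BB → 1/2 B, 1/2 AB.
So P(type AB) = 1/2 per child.
P(none) = (1/2)^2 = 1/4; P(at least one) = 1 − 1/4 = 3/4.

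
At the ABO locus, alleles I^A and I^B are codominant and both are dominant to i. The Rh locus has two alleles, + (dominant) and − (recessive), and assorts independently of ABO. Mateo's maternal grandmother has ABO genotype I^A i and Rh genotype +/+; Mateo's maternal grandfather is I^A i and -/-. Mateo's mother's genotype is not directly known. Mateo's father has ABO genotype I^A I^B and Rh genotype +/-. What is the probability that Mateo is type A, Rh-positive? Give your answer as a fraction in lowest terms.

Mateo's mother's ABO genotype from I^A i × I^A i: 1/4 I^A I^A, 1/2 I^A i, 1/4 i i.
Crossing each possibility with the father I^A I^B and summing P(type A): 1/4·1/2 + 1/2·1/2 + 1/4·1/2 = 1/2.
Similarly for Rh via the mother's Rh distribution: P(Rh+) = 3/4.
Independent loci: 1/2 × 3/4 = 3/8.

3/8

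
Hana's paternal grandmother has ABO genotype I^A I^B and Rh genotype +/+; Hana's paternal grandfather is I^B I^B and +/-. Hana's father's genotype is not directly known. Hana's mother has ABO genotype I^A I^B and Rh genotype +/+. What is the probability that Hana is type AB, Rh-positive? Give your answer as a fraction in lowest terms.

Hana's father's ABO genotype from I^A I^B × I^B I^B: 1/2 I^A I^B, 1/2 I^B I^B.
Crossing each possibility with the mother I^A I^B and summing P(type AB): 1/2·1/2 + 1/2·1/2 = 1/2.
Similarly for Rh via the father's Rh distribution: P(Rh+) = 1.
Independent loci: 1/2 × 1 = 1/2.

1/2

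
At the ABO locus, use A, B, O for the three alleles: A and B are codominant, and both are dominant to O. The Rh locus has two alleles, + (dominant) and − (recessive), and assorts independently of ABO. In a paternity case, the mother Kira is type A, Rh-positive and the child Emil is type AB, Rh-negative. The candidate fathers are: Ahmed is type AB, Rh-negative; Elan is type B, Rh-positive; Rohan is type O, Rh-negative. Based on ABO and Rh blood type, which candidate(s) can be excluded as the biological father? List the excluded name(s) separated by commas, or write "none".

Rohan

A candidate is excluded only if no genotype consistent with his phenotype could produce a type AB, Rh-negative child with a type A, Rh-positive mother.
Rohan (type O, Rh-): no genotype consistent with that phenotype can produce a type-AB Rh- child with a type-A mother.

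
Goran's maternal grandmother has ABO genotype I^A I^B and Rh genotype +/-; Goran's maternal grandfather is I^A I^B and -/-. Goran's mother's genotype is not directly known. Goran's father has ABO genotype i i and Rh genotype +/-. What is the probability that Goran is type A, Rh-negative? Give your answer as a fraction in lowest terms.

3/16

Goran's mother's ABO genotype from I^A I^B × I^A I^B: 1/4 I^A I^A, 1/2 I^A I^B, 1/4 I^B I^B.
Crossing each possibility with the father i i and summing P(type A): 1/4·1 + 1/2·1/2 + 1/4·0 = 1/2.
Similarly for Rh via the mother's Rh distribution: P(Rh-) = 3/8.
Independent loci: 1/2 × 3/8 = 3/16.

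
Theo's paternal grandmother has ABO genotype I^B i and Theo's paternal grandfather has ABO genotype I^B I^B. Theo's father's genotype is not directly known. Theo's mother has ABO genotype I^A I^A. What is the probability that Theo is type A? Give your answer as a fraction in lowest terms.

1/4

Theo's father's ABO genotype from I^B i × I^B I^B: 1/2 I^B I^B, 1/2 I^B i.
Crossing each possibility with the mother I^A I^A and summing P(type A): 1/2·0 + 1/2·1/2 = 1/4.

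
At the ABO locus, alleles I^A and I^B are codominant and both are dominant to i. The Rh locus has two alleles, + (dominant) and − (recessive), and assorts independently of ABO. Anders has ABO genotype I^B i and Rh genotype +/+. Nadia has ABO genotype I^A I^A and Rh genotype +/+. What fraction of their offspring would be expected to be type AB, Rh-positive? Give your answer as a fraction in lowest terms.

ABO cross I^B i × I^A I^A → offspring phenotypes: 1/2 A, 1/2 AB.
Rh cross +/+ × +/+ → 1 Rh+.
Independent loci: P(type AB, Rh-positive) = 1/2 × 1 = 1/2.

1/2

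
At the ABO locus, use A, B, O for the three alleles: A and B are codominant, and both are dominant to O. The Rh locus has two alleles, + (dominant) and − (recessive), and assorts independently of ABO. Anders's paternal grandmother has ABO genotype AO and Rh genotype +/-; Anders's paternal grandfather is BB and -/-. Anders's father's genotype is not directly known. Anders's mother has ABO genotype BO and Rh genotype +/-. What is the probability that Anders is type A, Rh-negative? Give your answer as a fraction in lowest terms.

Anders's father's ABO genotype from AO × BB: 1/2 AB, 1/2 BO.
Crossing each possibility with the mother BO and summing P(type A): 1/2·1/4 + 1/2·0 = 1/8.
Similarly for Rh via the father's Rh distribution: P(Rh-) = 3/8.
Independent loci: 1/8 × 3/8 = 3/64.

3/64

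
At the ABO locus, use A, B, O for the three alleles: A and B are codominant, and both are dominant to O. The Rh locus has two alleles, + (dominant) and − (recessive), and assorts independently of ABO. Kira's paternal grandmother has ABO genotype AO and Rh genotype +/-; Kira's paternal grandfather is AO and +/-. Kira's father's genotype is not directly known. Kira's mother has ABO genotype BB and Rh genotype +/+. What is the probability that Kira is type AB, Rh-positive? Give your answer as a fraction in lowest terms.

1/2

Kira's father's ABO genotype from AO × AO: 1/4 AA, 1/2 AO, 1/4 OO.
Crossing each possibility with the mother BB and summing P(type AB): 1/4·1 + 1/2·1/2 + 1/4·0 = 1/2.
Similarly for Rh via the father's Rh distribution: P(Rh+) = 1.
Independent loci: 1/2 × 1 = 1/2.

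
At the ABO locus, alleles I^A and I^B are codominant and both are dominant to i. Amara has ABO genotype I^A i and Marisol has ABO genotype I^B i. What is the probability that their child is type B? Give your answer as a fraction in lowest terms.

ABO cross I^A i × I^B i → offspring phenotypes: 1/4 O, 1/4 A, 1/4 B, 1/4 AB.
So P(type B) = 1/4.

1/4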